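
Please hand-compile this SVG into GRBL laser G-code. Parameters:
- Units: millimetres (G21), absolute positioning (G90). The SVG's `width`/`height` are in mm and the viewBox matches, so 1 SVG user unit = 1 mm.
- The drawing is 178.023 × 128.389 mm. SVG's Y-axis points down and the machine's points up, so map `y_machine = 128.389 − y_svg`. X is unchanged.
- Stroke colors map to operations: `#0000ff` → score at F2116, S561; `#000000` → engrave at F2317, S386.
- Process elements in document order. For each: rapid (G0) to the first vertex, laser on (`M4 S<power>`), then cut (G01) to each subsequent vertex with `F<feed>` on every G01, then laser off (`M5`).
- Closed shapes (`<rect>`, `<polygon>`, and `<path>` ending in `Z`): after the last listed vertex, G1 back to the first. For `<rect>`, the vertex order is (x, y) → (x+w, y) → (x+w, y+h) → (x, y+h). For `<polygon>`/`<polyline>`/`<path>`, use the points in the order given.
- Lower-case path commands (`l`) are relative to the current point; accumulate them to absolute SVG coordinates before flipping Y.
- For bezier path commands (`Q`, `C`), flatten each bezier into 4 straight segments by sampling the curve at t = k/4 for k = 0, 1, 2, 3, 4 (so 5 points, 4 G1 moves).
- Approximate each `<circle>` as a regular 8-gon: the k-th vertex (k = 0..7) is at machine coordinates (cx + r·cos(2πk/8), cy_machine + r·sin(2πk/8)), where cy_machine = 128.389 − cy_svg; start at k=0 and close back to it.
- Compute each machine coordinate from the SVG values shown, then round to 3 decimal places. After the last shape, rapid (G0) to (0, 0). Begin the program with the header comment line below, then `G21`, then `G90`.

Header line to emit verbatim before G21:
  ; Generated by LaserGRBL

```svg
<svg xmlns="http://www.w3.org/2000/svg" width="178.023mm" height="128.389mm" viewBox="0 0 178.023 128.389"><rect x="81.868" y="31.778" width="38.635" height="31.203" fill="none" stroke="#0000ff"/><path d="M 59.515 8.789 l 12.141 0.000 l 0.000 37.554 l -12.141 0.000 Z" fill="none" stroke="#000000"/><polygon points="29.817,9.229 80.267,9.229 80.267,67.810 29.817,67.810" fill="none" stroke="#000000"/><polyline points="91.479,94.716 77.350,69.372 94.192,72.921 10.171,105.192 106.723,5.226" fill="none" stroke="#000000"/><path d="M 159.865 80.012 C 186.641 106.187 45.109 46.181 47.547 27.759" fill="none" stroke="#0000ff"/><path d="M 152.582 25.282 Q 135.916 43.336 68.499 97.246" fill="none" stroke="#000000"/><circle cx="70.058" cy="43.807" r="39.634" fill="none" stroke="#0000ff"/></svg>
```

viewBox `0 0 178.023 128.389` with mm width/height → 1 unit = 1 mm. Flip: y_m = 128.389 − y_svg.

**Shape 1** — `<rect>` rectangle, stroke `#0000ff` → score (S561, F2116). Machine vertices: (81.868,96.611) → (120.503,96.611) → (120.503,65.408) → (81.868,65.408) → (81.868,96.611). Closed: final G1 returns to the first vertex.

**Shape 2** — `<path>` rectangle, stroke `#000000` → engrave (S386, F2317). Machine vertices: (59.515,119.600) → (71.656,119.600) → (71.656,82.046) → (59.515,82.046) → (59.515,119.600). Closed: final G1 returns to the first vertex.

**Shape 3** — `<polygon>` rectangle, stroke `#000000` → engrave (S386, F2317). Machine vertices: (29.817,119.160) → (80.267,119.160) → (80.267,60.579) → (29.817,60.579) → (29.817,119.160). Closed: final G1 returns to the first vertex.

**Shape 4** — `<polyline>` open polyline, stroke `#000000` → engrave (S386, F2317). Machine vertices: (91.479,33.673) → (77.350,59.017) → (94.192,55.468) → (10.171,23.197) → (106.723,123.163). Open path.

**Shape 5** — `<path>` cubic bezier, stroke `#0000ff` → score (S561, F2116). Control points (SVG): P0=(159.865,80.012), P1=(186.641,106.187), P2=(45.109,46.181), P3=(47.547,27.759); sampled at t=k/4. Machine vertices: (159.865,48.377) → (153.269,42.908) → (112.833,57.780) → (67.834,81.013) → (47.547,100.630). Open path.

**Shape 6** — `<path>` quadratic bezier, stroke `#000000` → engrave (S386, F2317). Control points (SVG): P0=(152.582,25.282), P1=(135.916,43.336), P2=(68.499,97.246); sampled at t=k/4. Machine vertices: (152.582,103.107) → (141.077,91.839) → (123.228,76.089) → (99.036,55.857) → (68.499,31.143). Open path.

**Shape 7** — `<circle>` circle, stroke `#0000ff` → score (S561, F2116). Machine vertices: (109.692,84.582) → (98.083,112.607) → (70.058,124.216) → (42.033,112.607) → (30.424,84.582) → (42.033,56.557) → (70.058,44.948) → (98.083,56.557) → (109.692,84.582). Closed: final G1 returns to the first vertex.

; Generated by LaserGRBL
G21
G90
G0 X81.868 Y96.611
M4 S561
G01 X120.503 Y96.611 F2116
G01 X120.503 Y65.408 F2116
G01 X81.868 Y65.408 F2116
G01 X81.868 Y96.611 F2116
M5
G0 X59.515 Y119.600
M4 S386
G01 X71.656 Y119.600 F2317
G01 X71.656 Y82.046 F2317
G01 X59.515 Y82.046 F2317
G01 X59.515 Y119.600 F2317
M5
G0 X29.817 Y119.160
M4 S386
G01 X80.267 Y119.160 F2317
G01 X80.267 Y60.579 F2317
G01 X29.817 Y60.579 F2317
G01 X29.817 Y119.160 F2317
M5
G0 X91.479 Y33.673
M4 S386
G01 X77.350 Y59.017 F2317
G01 X94.192 Y55.468 F2317
G01 X10.171 Y23.197 F2317
G01 X106.723 Y123.163 F2317
M5
G0 X159.865 Y48.377
M4 S561
G01 X153.269 Y42.908 F2116
G01 X112.833 Y57.780 F2116
G01 X67.834 Y81.013 F2116
G01 X47.547 Y100.630 F2116
M5
G0 X152.582 Y103.107
M4 S386
G01 X141.077 Y91.839 F2317
G01 X123.228 Y76.089 F2317
G01 X99.036 Y55.857 F2317
G01 X68.499 Y31.143 F2317
M5
G0 X109.692 Y84.582
M4 S561
G01 X98.083 Y112.607 F2116
G01 X70.058 Y124.216 F2116
G01 X42.033 Y112.607 F2116
G01 X30.424 Y84.582 F2116
G01 X42.033 Y56.557 F2116
G01 X70.058 Y44.948 F2116
G01 X98.083 Y56.557 F2116
G01 X109.692 Y84.582 F2116
M5
G0 X0.000 Y0.000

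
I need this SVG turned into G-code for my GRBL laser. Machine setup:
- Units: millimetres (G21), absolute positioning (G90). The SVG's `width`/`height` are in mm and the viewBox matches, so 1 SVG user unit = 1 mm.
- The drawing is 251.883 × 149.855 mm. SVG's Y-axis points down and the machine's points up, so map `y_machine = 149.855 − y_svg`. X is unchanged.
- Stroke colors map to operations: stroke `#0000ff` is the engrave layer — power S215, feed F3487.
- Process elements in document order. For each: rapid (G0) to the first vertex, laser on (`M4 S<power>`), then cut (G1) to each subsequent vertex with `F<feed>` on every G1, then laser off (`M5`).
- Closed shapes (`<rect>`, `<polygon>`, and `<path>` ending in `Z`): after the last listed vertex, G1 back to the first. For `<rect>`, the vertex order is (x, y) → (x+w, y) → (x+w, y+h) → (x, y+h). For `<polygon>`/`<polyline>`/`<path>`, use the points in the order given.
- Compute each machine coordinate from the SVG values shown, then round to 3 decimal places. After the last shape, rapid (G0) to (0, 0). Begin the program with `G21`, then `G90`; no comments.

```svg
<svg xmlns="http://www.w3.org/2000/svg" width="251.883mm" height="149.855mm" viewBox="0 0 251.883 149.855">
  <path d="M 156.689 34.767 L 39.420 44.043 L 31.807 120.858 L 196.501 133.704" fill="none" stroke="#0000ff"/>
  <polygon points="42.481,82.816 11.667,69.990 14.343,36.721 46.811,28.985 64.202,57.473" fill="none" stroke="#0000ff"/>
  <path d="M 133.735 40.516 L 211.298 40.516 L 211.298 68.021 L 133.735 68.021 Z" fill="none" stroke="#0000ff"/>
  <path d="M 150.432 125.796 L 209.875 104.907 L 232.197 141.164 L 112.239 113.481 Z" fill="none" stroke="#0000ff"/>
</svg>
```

G21
G90
G0 X156.689 Y115.088
M4 S215
G1 X39.420 Y105.812 F3487
G1 X31.807 Y28.997 F3487
G1 X196.501 Y16.151 F3487
M5
G0 X42.481 Y67.039
M4 S215
G1 X11.667 Y79.865 F3487
G1 X14.343 Y113.134 F3487
G1 X46.811 Y120.870 F3487
G1 X64.202 Y92.382 F3487
G1 X42.481 Y67.039 F3487
M5
G0 X133.735 Y109.339
M4 S215
G1 X211.298 Y109.339 F3487
G1 X211.298 Y81.834 F3487
G1 X133.735 Y81.834 F3487
G1 X133.735 Y109.339 F3487
M5
G0 X150.432 Y24.059
M4 S215
G1 X209.875 Y44.948 F3487
G1 X232.197 Y8.691 F3487
G1 X112.239 Y36.374 F3487
G1 X150.432 Y24.059 F3487
M5
G0 X0.000 Y0.000

1 u = 1 mm; y_m = 149.855 − y.

[1] `<path>` open polyline, #0000ff→engrave S215 F3487: (156.689,115.088) → (39.420,105.812) → (31.807,28.997) → (196.501,16.151)

[2] `<polygon>` regular polygon, #0000ff→engrave S215 F3487: (42.481,67.039) → (11.667,79.865) → (14.343,113.134) → (46.811,120.870) → (64.202,92.382) → (42.481,67.039) (closed)

[3] `<path>` rectangle, #0000ff→engrave S215 F3487: (133.735,109.339) → (211.298,109.339) → (211.298,81.834) → (133.735,81.834) → (133.735,109.339) (closed)

[4] `<path>` closed polygon, #0000ff→engrave S215 F3487: (150.432,24.059) → (209.875,44.948) → (232.197,8.691) → (112.239,36.374) → (150.432,24.059) (closed)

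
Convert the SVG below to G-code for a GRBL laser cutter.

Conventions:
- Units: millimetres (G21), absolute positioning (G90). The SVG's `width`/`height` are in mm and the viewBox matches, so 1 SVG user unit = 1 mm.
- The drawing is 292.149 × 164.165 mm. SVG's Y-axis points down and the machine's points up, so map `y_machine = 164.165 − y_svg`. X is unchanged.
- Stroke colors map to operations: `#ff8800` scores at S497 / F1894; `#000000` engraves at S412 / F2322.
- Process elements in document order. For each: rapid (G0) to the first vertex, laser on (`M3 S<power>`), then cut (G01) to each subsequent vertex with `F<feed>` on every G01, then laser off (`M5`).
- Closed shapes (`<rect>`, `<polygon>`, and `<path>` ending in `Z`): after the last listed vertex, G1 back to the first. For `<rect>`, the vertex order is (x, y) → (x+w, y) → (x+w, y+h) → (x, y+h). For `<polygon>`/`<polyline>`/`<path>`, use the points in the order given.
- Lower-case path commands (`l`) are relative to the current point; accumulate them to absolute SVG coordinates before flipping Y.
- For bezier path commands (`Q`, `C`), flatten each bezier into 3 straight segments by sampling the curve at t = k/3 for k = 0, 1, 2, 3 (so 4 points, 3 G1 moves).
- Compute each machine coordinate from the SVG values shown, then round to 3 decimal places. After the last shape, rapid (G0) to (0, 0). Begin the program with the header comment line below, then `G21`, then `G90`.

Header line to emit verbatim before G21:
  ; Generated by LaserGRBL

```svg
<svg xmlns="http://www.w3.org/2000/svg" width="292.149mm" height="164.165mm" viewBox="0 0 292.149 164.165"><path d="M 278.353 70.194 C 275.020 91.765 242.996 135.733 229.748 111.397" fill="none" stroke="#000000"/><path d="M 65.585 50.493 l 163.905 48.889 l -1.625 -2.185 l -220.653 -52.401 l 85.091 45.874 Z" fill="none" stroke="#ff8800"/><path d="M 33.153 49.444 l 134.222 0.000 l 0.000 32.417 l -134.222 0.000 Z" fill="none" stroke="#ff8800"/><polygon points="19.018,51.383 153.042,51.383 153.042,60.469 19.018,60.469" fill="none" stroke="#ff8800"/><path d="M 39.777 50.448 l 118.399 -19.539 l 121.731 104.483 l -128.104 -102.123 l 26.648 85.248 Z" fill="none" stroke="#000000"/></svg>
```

; Generated by LaserGRBL
G21
G90
G0 X278.353 Y93.971
M3 S412
G01 X267.214 Y68.294 F2322
G01 X247.497 Y47.841 F2322
G01 X229.748 Y52.768 F2322
M5
G0 X65.585 Y113.672
M3 S497
G01 X229.490 Y64.783 F1894
G01 X227.865 Y66.968 F1894
G01 X7.212 Y119.369 F1894
G01 X92.303 Y73.495 F1894
G01 X65.585 Y113.672 F1894
M5
G0 X33.153 Y114.721
M3 S497
G01 X167.375 Y114.721 F1894
G01 X167.375 Y82.304 F1894
G01 X33.153 Y82.304 F1894
G01 X33.153 Y114.721 F1894
M5
G0 X19.018 Y112.782
M3 S497
G01 X153.042 Y112.782 F1894
G01 X153.042 Y103.696 F1894
G01 X19.018 Y103.696 F1894
G01 X19.018 Y112.782 F1894
M5
G0 X39.777 Y113.717
M3 S412
G01 X158.176 Y133.256 F2322
G01 X279.907 Y28.773 F2322
G01 X151.803 Y130.896 F2322
G01 X178.451 Y45.648 F2322
G01 X39.777 Y113.717 F2322
M5
G0 X0.000 Y0.000

Since the viewBox matches the mm dimensions, user units are millimetres directly. The only transform is the Y-flip y_m = 164.165 − y_svg.

Shape 1 is a cubic bezier drawn with `<path>`. Its stroke #000000 means engrave at S412, F2322. After flipping Y the toolpath is (278.353,93.971) → (267.214,68.294) → (247.497,47.841) → (229.748,52.768).

Shape 2 is a closed polygon drawn with `<path>`. Its stroke #ff8800 means score at S497, F1894. After flipping Y the toolpath is (65.585,113.672) → (229.490,64.783) → (227.865,66.968) → (7.212,119.369) → (92.303,73.495) → (65.585,113.672), returning to the start.

Shape 3 is a rectangle drawn with `<path>`. Its stroke #ff8800 means score at S497, F1894. After flipping Y the toolpath is (33.153,114.721) → (167.375,114.721) → (167.375,82.304) → (33.153,82.304) → (33.153,114.721), returning to the start.

Shape 4 is a rectangle drawn with `<polygon>`. Its stroke #ff8800 means score at S497, F1894. After flipping Y the toolpath is (19.018,112.782) → (153.042,112.782) → (153.042,103.696) → (19.018,103.696) → (19.018,112.782), returning to the start.

Shape 5 is a closed polygon drawn with `<path>`. Its stroke #000000 means engrave at S412, F2322. After flipping Y the toolpath is (39.777,113.717) → (158.176,133.256) → (279.907,28.773) → (151.803,130.896) → (178.451,45.648) → (39.777,113.717), returning to the start.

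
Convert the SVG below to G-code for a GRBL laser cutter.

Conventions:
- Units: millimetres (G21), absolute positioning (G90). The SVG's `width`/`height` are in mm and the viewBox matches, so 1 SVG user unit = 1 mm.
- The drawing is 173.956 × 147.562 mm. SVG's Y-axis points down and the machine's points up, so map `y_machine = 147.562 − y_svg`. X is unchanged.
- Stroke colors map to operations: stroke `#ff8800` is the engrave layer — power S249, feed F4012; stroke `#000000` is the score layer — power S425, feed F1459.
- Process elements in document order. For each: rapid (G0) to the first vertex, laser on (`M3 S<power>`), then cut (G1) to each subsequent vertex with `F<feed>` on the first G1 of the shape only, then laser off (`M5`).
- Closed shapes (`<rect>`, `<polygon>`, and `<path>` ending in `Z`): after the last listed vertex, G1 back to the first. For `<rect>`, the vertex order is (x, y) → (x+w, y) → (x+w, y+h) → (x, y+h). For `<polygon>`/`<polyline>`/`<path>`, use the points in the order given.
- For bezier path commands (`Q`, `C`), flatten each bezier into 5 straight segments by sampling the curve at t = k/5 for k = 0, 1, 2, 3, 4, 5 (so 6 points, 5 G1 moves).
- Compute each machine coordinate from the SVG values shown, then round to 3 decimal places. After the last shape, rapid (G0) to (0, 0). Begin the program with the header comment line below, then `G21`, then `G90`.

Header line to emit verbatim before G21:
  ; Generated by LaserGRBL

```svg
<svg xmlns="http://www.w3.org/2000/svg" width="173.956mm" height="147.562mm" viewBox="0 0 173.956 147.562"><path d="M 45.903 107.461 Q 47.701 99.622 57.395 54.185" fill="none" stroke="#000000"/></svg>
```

; Generated by LaserGRBL
G21
G90
G0 X45.903 Y40.101
M3 S425
G1 X46.938 Y44.741 F1459
G1 X48.605 Y52.388
G1 X50.903 Y63.043
G1 X53.833 Y76.706
G1 X57.395 Y93.377
M5
G0 X0.000 Y0.000

viewBox `0 0 173.956 147.562` with mm width/height → 1 unit = 1 mm. Flip: y_m = 147.562 − y_svg.

**Shape 1** — `<path>` quadratic bezier, stroke `#000000` → score (S425, F1459). Control points (SVG): P0=(45.903,107.461), P1=(47.701,99.622), P2=(57.395,54.185); sampled at t=k/5. Machine vertices: (45.903,40.101) → (46.938,44.741) → (48.605,52.388) → (50.903,63.043) → (53.833,76.706) → (57.395,93.377). Open path.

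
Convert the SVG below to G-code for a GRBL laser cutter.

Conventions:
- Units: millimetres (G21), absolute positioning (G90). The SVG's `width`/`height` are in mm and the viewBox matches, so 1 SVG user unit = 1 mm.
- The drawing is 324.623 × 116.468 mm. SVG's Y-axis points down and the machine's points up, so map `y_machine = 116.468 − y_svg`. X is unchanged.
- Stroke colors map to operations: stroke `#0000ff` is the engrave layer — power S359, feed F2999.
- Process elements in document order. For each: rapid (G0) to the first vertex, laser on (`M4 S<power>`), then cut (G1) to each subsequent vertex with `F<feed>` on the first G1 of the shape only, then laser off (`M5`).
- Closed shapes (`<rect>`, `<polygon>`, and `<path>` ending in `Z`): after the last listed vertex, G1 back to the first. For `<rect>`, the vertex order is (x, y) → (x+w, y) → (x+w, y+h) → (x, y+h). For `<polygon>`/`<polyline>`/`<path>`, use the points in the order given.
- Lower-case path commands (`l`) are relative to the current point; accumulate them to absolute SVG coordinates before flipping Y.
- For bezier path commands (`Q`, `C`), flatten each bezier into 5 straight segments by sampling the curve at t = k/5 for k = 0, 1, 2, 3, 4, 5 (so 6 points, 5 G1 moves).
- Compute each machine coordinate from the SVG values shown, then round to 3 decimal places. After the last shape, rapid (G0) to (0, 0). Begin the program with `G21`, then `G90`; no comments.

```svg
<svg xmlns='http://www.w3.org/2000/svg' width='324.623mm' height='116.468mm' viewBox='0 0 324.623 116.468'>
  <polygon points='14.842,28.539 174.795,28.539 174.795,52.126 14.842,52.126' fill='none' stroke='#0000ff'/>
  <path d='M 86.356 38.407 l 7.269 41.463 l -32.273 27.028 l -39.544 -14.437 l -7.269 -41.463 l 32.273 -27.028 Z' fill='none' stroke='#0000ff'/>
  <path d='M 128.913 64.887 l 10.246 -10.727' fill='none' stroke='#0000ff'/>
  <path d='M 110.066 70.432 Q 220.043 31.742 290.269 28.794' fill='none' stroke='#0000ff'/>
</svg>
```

1 u = 1 mm; y_m = 116.468 − y.

[1] `<polygon>` rectangle, #0000ff→engrave S359 F2999: (14.842,87.929) → (174.795,87.929) → (174.795,64.342) → (14.842,64.342) → (14.842,87.929) (closed)

[2] `<path>` regular polygon, #0000ff→engrave S359 F2999: (86.356,78.061) → (93.625,36.598) → (61.352,9.570) → (21.808,24.007) → (14.539,65.470) → (46.812,92.498) → (86.356,78.061) (closed)

[3] `<path>` line segment, #0000ff→engrave S359 F2999: (128.913,51.581) → (139.159,62.308)

[4] `<path>` quadratic bezier, #0000ff→engrave S359 F2999: (110.066,46.036) → (152.467,60.082) → (191.687,71.269) → (227.728,79.597) → (260.589,85.065) → (290.269,87.674)

G21
G90
G0 X14.842 Y87.929
M4 S359
G1 X174.795 Y87.929 F2999
G1 X174.795 Y64.342
G1 X14.842 Y64.342
G1 X14.842 Y87.929
M5
G0 X86.356 Y78.061
M4 S359
G1 X93.625 Y36.598 F2999
G1 X61.352 Y9.570
G1 X21.808 Y24.007
G1 X14.539 Y65.470
G1 X46.812 Y92.498
G1 X86.356 Y78.061
M5
G0 X128.913 Y51.581
M4 S359
G1 X139.159 Y62.308 F2999
M5
G0 X110.066 Y46.036
M4 S359
G1 X152.467 Y60.082 F2999
G1 X191.687 Y71.269
G1 X227.728 Y79.597
G1 X260.589 Y85.065
G1 X290.269 Y87.674
M5
G0 X0.000 Y0.000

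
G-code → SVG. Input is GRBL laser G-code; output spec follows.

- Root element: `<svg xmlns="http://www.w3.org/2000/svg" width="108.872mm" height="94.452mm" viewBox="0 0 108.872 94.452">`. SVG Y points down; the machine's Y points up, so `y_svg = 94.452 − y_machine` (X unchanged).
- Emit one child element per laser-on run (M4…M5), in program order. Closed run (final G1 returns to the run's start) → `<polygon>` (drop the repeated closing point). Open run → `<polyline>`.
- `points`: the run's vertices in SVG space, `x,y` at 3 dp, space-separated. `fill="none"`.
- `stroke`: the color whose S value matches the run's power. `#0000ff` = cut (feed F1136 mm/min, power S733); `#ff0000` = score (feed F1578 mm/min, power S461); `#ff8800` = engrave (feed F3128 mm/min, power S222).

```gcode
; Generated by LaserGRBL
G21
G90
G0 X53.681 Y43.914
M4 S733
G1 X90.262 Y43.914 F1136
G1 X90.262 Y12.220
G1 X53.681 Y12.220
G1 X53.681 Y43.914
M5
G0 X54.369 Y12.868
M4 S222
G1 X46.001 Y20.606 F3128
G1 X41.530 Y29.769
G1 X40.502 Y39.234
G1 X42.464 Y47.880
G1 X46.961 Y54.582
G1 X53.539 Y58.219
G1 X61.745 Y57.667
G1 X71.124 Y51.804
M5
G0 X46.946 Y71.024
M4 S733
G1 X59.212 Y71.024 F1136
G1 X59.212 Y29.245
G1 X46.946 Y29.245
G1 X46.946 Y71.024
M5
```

<svg xmlns="http://www.w3.org/2000/svg" width="108.872mm" height="94.452mm" viewBox="0 0 108.872 94.452">
  <polygon points="53.681,50.538 90.262,50.538 90.262,82.232 53.681,82.232" fill="none" stroke="#0000ff"/>
  <polyline points="54.369,81.584 46.001,73.846 41.530,64.683 40.502,55.218 42.464,46.572 46.961,39.870 53.539,36.233 61.745,36.785 71.124,42.648" fill="none" stroke="#ff8800"/>
  <polygon points="46.946,23.428 59.212,23.428 59.212,65.207 46.946,65.207" fill="none" stroke="#0000ff"/>
</svg>

Machine Y-up, SVG Y-down with viewBox height 94.452, so y_svg = 94.452 − y_machine; X carries over.

Run 1: the run's S733 means `#0000ff` (cut). The run returns to its start, so emit a `<polygon>` with points (Y-flipped): 53.681,50.538 90.262,50.538 90.262,82.232 53.681,82.232.

Run 2: S222 ⇒ engrave layer `#ff8800`. The run is open, so emit a `<polyline>` with points (Y-flipped): 54.369,81.584 46.001,73.846 41.530,64.683 40.502,55.218 42.464,46.572 46.961,39.870 53.539,36.233 61.745,36.785 71.124,42.648.

Run 3: S733 ⇒ cut layer `#0000ff`. The run returns to its start, so emit a `<polygon>` with points (Y-flipped): 46.946,23.428 59.212,23.428 59.212,65.207 46.946,65.207.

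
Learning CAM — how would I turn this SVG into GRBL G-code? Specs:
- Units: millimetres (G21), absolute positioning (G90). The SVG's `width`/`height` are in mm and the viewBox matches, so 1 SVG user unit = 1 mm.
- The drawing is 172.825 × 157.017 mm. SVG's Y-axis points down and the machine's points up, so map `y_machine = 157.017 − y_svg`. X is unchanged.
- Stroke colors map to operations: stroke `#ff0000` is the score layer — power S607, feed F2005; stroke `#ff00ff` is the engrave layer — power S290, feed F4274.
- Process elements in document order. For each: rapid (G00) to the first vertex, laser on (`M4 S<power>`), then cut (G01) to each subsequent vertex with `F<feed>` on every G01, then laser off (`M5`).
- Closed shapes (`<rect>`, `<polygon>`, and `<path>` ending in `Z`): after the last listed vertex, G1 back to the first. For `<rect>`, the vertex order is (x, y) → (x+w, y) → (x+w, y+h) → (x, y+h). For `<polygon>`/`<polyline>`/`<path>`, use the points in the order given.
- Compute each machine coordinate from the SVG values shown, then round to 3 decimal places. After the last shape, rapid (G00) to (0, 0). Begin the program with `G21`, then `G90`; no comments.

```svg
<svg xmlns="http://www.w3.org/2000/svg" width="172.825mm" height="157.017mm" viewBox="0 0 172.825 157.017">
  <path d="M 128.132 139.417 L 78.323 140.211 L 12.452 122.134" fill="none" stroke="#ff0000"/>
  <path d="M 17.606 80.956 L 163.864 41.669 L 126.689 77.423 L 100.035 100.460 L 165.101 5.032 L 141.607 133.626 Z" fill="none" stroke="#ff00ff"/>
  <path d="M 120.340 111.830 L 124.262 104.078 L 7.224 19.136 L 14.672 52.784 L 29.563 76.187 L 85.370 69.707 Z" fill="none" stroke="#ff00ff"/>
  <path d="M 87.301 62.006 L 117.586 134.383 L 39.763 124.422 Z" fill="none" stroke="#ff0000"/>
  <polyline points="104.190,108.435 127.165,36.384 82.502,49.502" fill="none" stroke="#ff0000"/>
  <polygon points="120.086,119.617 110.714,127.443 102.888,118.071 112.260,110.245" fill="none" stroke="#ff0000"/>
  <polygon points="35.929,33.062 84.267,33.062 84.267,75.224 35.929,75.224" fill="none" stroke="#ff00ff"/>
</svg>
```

Since the viewBox matches the mm dimensions, user units are millimetres directly. The only transform is the Y-flip y_m = 157.017 − y_svg.

Shape 1 is a open polyline drawn with `<path>`. Its stroke #ff0000 means score at S607, F2005. After flipping Y the toolpath is (128.132,17.600) → (78.323,16.806) → (12.452,34.883).

Shape 2 is a closed polygon drawn with `<path>`. Its stroke #ff00ff means engrave at S290, F4274. After flipping Y the toolpath is (17.606,76.061) → (163.864,115.348) → (126.689,79.594) → (100.035,56.557) → (165.101,151.985) → (141.607,23.391) → (17.606,76.061), returning to the start.

Shape 3 is a closed polygon drawn with `<path>`. Its stroke #ff00ff means engrave at S290, F4274. After flipping Y the toolpath is (120.340,45.187) → (124.262,52.939) → (7.224,137.881) → (14.672,104.233) → (29.563,80.830) → (85.370,87.310) → (120.340,45.187), returning to the start.

Shape 4 is a regular polygon drawn with `<path>`. Its stroke #ff0000 means score at S607, F2005. After flipping Y the toolpath is (87.301,95.011) → (117.586,22.634) → (39.763,32.595) → (87.301,95.011), returning to the start.

Shape 5 is a open polyline drawn with `<polyline>`. Its stroke #ff0000 means score at S607, F2005. After flipping Y the toolpath is (104.190,48.582) → (127.165,120.633) → (82.502,107.515).

Shape 6 is a regular polygon drawn with `<polygon>`. Its stroke #ff0000 means score at S607, F2005. After flipping Y the toolpath is (120.086,37.400) → (110.714,29.574) → (102.888,38.946) → (112.260,46.772) → (120.086,37.400), returning to the start.

Shape 7 is a rectangle drawn with `<polygon>`. Its stroke #ff00ff means engrave at S290, F4274. After flipping Y the toolpath is (35.929,123.955) → (84.267,123.955) → (84.267,81.793) → (35.929,81.793) → (35.929,123.955), returning to the start.

G21
G90
G00 X128.132 Y17.600
M4 S607
G01 X78.323 Y16.806 F2005
G01 X12.452 Y34.883 F2005
M5
G00 X17.606 Y76.061
M4 S290
G01 X163.864 Y115.348 F4274
G01 X126.689 Y79.594 F4274
G01 X100.035 Y56.557 F4274
G01 X165.101 Y151.985 F4274
G01 X141.607 Y23.391 F4274
G01 X17.606 Y76.061 F4274
M5
G00 X120.340 Y45.187
M4 S290
G01 X124.262 Y52.939 F4274
G01 X7.224 Y137.881 F4274
G01 X14.672 Y104.233 F4274
G01 X29.563 Y80.830 F4274
G01 X85.370 Y87.310 F4274
G01 X120.340 Y45.187 F4274
M5
G00 X87.301 Y95.011
M4 S607
G01 X117.586 Y22.634 F2005
G01 X39.763 Y32.595 F2005
G01 X87.301 Y95.011 F2005
M5
G00 X104.190 Y48.582
M4 S607
G01 X127.165 Y120.633 F2005
G01 X82.502 Y107.515 F2005
M5
G00 X120.086 Y37.400
M4 S607
G01 X110.714 Y29.574 F2005
G01 X102.888 Y38.946 F2005
G01 X112.260 Y46.772 F2005
G01 X120.086 Y37.400 F2005
M5
G00 X35.929 Y123.955
M4 S290
G01 X84.267 Y123.955 F4274
G01 X84.267 Y81.793 F4274
G01 X35.929 Y81.793 F4274
G01 X35.929 Y123.955 F4274
M5
G00 X0.000 Y0.000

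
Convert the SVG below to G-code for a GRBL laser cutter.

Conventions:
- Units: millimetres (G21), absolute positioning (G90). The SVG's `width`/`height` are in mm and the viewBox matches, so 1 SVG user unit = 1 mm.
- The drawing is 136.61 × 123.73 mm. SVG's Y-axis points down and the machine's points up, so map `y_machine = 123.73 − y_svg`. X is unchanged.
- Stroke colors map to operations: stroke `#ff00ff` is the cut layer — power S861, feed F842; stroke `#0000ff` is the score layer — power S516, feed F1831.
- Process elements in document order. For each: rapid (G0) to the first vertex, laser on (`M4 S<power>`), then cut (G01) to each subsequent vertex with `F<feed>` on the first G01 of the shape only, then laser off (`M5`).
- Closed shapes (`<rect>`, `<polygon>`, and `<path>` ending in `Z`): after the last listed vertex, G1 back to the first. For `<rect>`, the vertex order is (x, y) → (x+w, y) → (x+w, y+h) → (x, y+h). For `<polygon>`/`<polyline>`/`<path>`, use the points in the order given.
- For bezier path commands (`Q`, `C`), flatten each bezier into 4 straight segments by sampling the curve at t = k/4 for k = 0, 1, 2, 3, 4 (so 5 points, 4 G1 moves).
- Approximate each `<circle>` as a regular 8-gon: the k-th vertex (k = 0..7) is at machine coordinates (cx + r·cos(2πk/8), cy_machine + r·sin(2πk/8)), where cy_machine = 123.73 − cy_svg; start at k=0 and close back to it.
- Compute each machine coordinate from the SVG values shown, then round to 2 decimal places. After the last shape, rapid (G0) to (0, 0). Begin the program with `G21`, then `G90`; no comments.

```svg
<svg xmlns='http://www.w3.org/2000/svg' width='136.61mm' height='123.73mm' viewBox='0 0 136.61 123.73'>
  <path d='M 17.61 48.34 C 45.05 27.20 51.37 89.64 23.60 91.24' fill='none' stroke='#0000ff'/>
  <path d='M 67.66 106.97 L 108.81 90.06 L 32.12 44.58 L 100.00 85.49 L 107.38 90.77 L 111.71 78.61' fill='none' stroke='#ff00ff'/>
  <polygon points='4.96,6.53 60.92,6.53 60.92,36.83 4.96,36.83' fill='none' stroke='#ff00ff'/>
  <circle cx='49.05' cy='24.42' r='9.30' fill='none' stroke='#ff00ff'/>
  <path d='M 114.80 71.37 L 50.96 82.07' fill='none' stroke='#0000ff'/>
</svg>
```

viewBox `0 0 136.61 123.73` with mm width/height → 1 unit = 1 mm. Flip: y_m = 123.73 − y_svg.

**Shape 1** — `<path>` cubic bezier, stroke `#0000ff` → score (S516, F1831). Control points (SVG): P0=(17.61,48.34), P1=(45.05,27.20), P2=(51.37,89.64), P3=(23.60,91.24); sampled at t=k/4. Machine vertices: (17.61,75.39) → (34.03,77.83) → (41.31,62.47) → (38.24,42.84) → (23.60,32.49). Open path.

**Shape 2** — `<path>` open polyline, stroke `#ff00ff` → cut (S861, F842). Machine vertices: (67.66,16.76) → (108.81,33.67) → (32.12,79.15) → (100.00,38.24) → (107.38,32.96) → (111.71,45.12). Open path.

**Shape 3** — `<polygon>` rectangle, stroke `#ff00ff` → cut (S861, F842). Machine vertices: (4.96,117.20) → (60.92,117.20) → (60.92,86.90) → (4.96,86.90) → (4.96,117.20). Closed: final G1 returns to the first vertex.

**Shape 4** — `<circle>` circle, stroke `#ff00ff` → cut (S861, F842). Machine vertices: (58.35,99.31) → (55.63,105.89) → (49.05,108.61) → (42.47,105.89) → (39.75,99.31) → (42.47,92.73) → (49.05,90.01) → (55.63,92.73) → (58.35,99.31). Closed: final G1 returns to the first vertex.

**Shape 5** — `<path>` line segment, stroke `#0000ff` → score (S516, F1831). Machine vertices: (114.80,52.36) → (50.96,41.66). Open path.

G21
G90
G0 X17.61 Y75.39
M4 S516
G01 X34.03 Y77.83 F1831
G01 X41.31 Y62.47
G01 X38.24 Y42.84
G01 X23.60 Y32.49
M5
G0 X67.66 Y16.76
M4 S861
G01 X108.81 Y33.67 F842
G01 X32.12 Y79.15
G01 X100.00 Y38.24
G01 X107.38 Y32.96
G01 X111.71 Y45.12
M5
G0 X4.96 Y117.20
M4 S861
G01 X60.92 Y117.20 F842
G01 X60.92 Y86.90
G01 X4.96 Y86.90
G01 X4.96 Y117.20
M5
G0 X58.35 Y99.31
M4 S861
G01 X55.63 Y105.89 F842
G01 X49.05 Y108.61
G01 X42.47 Y105.89
G01 X39.75 Y99.31
G01 X42.47 Y92.73
G01 X49.05 Y90.01
G01 X55.63 Y92.73
G01 X58.35 Y99.31
M5
G0 X114.80 Y52.36
M4 S516
G01 X50.96 Y41.66 F1831
M5
G0 X0.00 Y0.00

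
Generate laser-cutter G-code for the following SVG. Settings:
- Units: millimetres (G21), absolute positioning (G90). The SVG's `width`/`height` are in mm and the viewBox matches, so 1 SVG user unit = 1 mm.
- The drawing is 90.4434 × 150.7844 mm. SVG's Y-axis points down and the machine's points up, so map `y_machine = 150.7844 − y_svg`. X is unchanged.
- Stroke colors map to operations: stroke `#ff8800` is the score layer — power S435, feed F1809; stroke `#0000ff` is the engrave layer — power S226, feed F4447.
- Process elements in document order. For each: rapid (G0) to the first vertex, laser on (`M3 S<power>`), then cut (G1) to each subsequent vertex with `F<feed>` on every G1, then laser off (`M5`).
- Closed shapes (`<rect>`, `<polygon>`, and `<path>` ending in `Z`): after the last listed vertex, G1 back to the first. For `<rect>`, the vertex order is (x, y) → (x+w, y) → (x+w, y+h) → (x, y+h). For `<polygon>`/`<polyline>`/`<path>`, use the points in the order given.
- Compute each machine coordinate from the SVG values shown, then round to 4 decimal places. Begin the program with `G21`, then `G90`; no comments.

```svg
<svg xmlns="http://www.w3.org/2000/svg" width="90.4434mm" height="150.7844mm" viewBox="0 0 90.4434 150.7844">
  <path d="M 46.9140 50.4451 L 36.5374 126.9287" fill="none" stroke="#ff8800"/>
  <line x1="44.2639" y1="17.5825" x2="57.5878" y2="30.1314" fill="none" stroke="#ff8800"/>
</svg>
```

viewBox `0 0 90.4434 150.7844` with mm width/height → 1 unit = 1 mm. Flip: y_m = 150.7844 − y_svg.

**Shape 1** — `<path>` line segment, stroke `#ff8800` → score (S435, F1809). Machine vertices: (46.9140,100.3393) → (36.5374,23.8557). Open path.

**Shape 2** — `<line>` line segment, stroke `#ff8800` → score (S435, F1809). Machine vertices: (44.2639,133.2019) → (57.5878,120.6530). Open path.

G21
G90
G0 X46.9140 Y100.3393
M3 S435
G1 X36.5374 Y23.8557 F1809
M5
G0 X44.2639 Y133.2019
M3 S435
G1 X57.5878 Y120.6530 F1809
M5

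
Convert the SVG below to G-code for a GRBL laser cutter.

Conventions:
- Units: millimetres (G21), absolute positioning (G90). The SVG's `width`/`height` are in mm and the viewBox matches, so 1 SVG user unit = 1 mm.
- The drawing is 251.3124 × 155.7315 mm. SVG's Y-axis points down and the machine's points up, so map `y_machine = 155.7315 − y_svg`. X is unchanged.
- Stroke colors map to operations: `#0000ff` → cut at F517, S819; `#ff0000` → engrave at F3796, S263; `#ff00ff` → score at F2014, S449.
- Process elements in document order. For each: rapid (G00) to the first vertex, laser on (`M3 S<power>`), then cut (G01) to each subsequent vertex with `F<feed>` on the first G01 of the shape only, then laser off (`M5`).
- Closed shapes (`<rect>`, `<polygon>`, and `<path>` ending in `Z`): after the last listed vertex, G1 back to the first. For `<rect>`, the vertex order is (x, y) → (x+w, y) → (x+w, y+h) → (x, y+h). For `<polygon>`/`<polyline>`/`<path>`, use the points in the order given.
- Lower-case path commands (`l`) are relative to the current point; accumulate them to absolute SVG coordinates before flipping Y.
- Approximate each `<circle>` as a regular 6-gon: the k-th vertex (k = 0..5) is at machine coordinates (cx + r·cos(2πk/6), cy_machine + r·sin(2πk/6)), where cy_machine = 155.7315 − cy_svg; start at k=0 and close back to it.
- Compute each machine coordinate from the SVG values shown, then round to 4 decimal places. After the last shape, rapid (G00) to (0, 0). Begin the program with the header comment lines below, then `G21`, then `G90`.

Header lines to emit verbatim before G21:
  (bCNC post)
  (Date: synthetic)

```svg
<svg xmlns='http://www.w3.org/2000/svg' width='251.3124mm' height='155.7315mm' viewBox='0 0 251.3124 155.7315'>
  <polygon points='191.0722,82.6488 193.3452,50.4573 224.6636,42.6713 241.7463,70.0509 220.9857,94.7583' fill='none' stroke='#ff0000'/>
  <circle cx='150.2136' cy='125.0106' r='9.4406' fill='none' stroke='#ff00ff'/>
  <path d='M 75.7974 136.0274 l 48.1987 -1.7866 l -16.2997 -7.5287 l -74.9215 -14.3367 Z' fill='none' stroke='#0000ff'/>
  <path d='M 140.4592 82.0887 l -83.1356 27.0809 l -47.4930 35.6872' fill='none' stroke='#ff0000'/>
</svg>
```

viewBox `0 0 251.3124 155.7315` with mm width/height → 1 unit = 1 mm. Flip: y_m = 155.7315 − y_svg.

**Shape 1** — `<polygon>` regular polygon, stroke `#ff0000` → engrave (S263, F3796). Machine vertices: (191.0722,73.0827) → (193.3452,105.2742) → (224.6636,113.0602) → (241.7463,85.6806) → (220.9857,60.9732) → (191.0722,73.0827). Closed: final G1 returns to the first vertex.

**Shape 2** — `<circle>` circle, stroke `#ff00ff` → score (S449, F2014). Machine vertices: (159.6542,30.7209) → (154.9339,38.8967) → (145.4933,38.8967) → (140.7730,30.7209) → (145.4933,22.5451) → (154.9339,22.5451) → (159.6542,30.7209). Closed: final G1 returns to the first vertex.

**Shape 3** — `<path>` closed polygon, stroke `#0000ff` → cut (S819, F517). Machine vertices: (75.7974,19.7041) → (123.9961,21.4907) → (107.6964,29.0194) → (32.7749,43.3561) → (75.7974,19.7041). Closed: final G1 returns to the first vertex.

**Shape 4** — `<path>` open polyline, stroke `#ff0000` → engrave (S263, F3796). Machine vertices: (140.4592,73.6428) → (57.3236,46.5619) → (9.8306,10.8747). Open path.

(bCNC post)
(Date: synthetic)
G21
G90
G00 X191.0722 Y73.0827
M3 S263
G01 X193.3452 Y105.2742 F3796
G01 X224.6636 Y113.0602
G01 X241.7463 Y85.6806
G01 X220.9857 Y60.9732
G01 X191.0722 Y73.0827
M5
G00 X159.6542 Y30.7209
M3 S449
G01 X154.9339 Y38.8967 F2014
G01 X145.4933 Y38.8967
G01 X140.7730 Y30.7209
G01 X145.4933 Y22.5451
G01 X154.9339 Y22.5451
G01 X159.6542 Y30.7209
M5
G00 X75.7974 Y19.7041
M3 S819
G01 X123.9961 Y21.4907 F517
G01 X107.6964 Y29.0194
G01 X32.7749 Y43.3561
G01 X75.7974 Y19.7041
M5
G00 X140.4592 Y73.6428
M3 S263
G01 X57.3236 Y46.5619 F3796
G01 X9.8306 Y10.8747
M5
G00 X0.0000 Y0.0000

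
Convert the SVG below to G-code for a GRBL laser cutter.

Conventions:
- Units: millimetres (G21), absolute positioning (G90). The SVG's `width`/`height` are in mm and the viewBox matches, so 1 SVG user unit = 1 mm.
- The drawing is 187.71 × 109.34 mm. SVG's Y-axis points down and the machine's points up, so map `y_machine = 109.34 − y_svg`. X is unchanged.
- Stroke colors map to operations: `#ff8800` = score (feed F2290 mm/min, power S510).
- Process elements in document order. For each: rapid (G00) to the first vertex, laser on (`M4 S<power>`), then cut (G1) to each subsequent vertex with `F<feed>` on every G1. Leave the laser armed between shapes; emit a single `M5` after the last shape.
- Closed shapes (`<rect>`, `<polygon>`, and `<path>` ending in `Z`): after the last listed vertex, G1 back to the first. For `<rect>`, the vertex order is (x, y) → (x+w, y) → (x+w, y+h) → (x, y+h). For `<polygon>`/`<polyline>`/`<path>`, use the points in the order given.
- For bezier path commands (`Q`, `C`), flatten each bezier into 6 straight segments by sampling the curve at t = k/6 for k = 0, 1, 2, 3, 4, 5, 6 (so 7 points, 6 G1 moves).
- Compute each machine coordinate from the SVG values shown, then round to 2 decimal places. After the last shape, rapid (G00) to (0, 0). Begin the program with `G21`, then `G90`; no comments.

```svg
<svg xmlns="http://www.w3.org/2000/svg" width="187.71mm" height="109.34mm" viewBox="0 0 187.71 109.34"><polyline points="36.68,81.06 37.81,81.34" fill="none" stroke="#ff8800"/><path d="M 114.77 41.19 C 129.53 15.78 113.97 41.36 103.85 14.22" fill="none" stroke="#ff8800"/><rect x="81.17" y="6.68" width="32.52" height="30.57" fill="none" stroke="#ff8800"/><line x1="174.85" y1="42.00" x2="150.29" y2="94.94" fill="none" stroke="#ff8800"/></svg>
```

G21
G90
G00 X36.68 Y28.28
M4 S510
G1 X37.81 Y28.00 F2290
G00 X114.77 Y68.15
M4 S510
G1 X119.79 Y77.09 F2290
G1 X120.75 Y80.40 F2290
G1 X118.64 Y80.99 F2290
G1 X114.46 Y81.71 F2290
G1 X109.20 Y85.46 F2290
G1 X103.85 Y95.12 F2290
G00 X81.17 Y102.66
M4 S510
G1 X113.69 Y102.66 F2290
G1 X113.69 Y72.09 F2290
G1 X81.17 Y72.09 F2290
G1 X81.17 Y102.66 F2290
G00 X174.85 Y67.34
M4 S510
G1 X150.29 Y14.40 F2290
M5
G00 X0.00 Y0.00

viewBox `0 0 187.71 109.34` with mm width/height → 1 unit = 1 mm. Flip: y_m = 109.34 − y_svg.

**Shape 1** — `<polyline>` line segment, stroke `#ff8800` → score (S510, F2290). Machine vertices: (36.68,28.28) → (37.81,28.00). Open path.

**Shape 2** — `<path>` cubic bezier, stroke `#ff8800` → score (S510, F2290). Control points (SVG): P0=(114.77,41.19), P1=(129.53,15.78), P2=(113.97,41.36), P3=(103.85,14.22); sampled at t=k/6. Machine vertices: (114.77,68.15) → (119.79,77.09) → (120.75,80.40) → (118.64,80.99) → (114.46,81.71) → (109.20,85.46) → (103.85,95.12). Open path.

**Shape 3** — `<rect>` rectangle, stroke `#ff8800` → score (S510, F2290). Machine vertices: (81.17,102.66) → (113.69,102.66) → (113.69,72.09) → (81.17,72.09) → (81.17,102.66). Closed: final G1 returns to the first vertex.

**Shape 4** — `<line>` line segment, stroke `#ff8800` → score (S510, F2290). Machine vertices: (174.85,67.34) → (150.29,14.40). Open path.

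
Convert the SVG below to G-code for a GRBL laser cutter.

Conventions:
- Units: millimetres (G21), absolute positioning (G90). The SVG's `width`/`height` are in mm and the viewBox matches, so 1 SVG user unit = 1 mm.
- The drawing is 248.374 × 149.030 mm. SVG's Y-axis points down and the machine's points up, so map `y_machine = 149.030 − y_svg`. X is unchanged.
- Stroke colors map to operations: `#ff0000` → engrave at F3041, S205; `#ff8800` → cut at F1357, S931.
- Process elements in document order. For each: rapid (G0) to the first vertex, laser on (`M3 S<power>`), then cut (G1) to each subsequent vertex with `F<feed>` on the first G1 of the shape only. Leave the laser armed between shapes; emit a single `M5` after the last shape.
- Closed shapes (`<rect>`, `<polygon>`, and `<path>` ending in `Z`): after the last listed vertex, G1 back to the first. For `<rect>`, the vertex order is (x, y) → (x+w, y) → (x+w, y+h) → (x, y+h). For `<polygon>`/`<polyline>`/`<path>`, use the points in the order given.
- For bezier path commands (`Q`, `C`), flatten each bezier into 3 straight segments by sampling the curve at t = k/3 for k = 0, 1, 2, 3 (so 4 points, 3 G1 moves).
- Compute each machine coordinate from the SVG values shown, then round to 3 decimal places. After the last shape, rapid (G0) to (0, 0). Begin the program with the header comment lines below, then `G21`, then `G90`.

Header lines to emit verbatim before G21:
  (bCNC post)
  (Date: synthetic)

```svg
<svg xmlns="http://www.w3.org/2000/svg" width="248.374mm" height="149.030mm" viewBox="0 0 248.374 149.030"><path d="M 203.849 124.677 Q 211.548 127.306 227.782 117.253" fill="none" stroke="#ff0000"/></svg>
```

(bCNC post)
(Date: synthetic)
G21
G90
G0 X203.849 Y24.353
M3 S205
G1 X209.930 Y24.009 F3041
G1 X217.908 Y26.484
G1 X227.782 Y31.777
M5
G0 X0.000 Y0.000

viewBox `0 0 248.374 149.030` with mm width/height → 1 unit = 1 mm. Flip: y_m = 149.030 − y_svg.

**Shape 1** — `<path>` quadratic bezier, stroke `#ff0000` → engrave (S205, F3041). Control points (SVG): P0=(203.849,124.677), P1=(211.548,127.306), P2=(227.782,117.253); sampled at t=k/3. Machine vertices: (203.849,24.353) → (209.930,24.009) → (217.908,26.484) → (227.782,31.777). Open path.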